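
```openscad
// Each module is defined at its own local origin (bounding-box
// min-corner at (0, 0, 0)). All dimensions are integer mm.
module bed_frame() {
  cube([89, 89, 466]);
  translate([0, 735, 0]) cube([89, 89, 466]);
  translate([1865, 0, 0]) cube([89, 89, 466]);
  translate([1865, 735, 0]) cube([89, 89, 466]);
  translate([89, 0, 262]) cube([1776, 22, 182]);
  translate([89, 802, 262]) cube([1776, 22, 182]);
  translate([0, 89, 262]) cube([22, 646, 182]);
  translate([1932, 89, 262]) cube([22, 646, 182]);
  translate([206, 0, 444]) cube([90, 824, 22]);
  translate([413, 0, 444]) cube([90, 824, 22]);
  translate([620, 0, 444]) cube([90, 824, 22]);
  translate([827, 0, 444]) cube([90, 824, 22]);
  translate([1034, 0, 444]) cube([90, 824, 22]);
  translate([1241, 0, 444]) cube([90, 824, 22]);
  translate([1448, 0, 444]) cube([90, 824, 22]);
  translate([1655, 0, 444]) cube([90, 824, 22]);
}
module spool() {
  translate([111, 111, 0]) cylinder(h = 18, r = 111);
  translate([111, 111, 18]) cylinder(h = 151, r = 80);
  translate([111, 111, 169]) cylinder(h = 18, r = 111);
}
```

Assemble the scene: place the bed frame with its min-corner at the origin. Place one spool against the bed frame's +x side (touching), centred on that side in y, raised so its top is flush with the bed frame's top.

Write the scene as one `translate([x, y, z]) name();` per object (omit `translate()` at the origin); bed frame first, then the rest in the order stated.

bed_frame();
translate([1954, 301, 279]) spool();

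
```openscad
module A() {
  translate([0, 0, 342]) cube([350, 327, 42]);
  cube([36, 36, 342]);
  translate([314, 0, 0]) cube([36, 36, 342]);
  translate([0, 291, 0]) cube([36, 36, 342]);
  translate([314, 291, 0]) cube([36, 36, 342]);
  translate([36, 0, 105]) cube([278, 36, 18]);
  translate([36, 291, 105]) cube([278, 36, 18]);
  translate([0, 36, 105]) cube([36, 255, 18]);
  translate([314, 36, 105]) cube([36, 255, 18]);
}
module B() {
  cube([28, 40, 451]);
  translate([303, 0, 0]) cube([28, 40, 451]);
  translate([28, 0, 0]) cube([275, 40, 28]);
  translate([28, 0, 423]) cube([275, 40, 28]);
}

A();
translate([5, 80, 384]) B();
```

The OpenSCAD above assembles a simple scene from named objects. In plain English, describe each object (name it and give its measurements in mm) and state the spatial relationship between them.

A is a four-legged stool. The seat is a 350×327×42 mm slab whose top surface is at z = 384 mm; four square legs, each 36×36 mm in cross-section, run from the floor (z = 0) to the underside of the seat, each flush with a corner of the seat. Four stretchers, 36 mm wide and 18 mm tall, connect adjacent legs with their undersides at z = 105 mm, each running between the inner faces of the legs it joins and aligned with the legs' outer faces on the other axis.

B is a rectangular picture frame lying in the x–z plane (depth along y). The opening is 275 mm wide (x) by 395 mm tall (z), surrounded by a border 28 mm wide on all four sides. The frame is 40 mm deep and is made of two full-height vertical stiles with two horizontal rails fitted between them.

The picture frame is on top of the stool.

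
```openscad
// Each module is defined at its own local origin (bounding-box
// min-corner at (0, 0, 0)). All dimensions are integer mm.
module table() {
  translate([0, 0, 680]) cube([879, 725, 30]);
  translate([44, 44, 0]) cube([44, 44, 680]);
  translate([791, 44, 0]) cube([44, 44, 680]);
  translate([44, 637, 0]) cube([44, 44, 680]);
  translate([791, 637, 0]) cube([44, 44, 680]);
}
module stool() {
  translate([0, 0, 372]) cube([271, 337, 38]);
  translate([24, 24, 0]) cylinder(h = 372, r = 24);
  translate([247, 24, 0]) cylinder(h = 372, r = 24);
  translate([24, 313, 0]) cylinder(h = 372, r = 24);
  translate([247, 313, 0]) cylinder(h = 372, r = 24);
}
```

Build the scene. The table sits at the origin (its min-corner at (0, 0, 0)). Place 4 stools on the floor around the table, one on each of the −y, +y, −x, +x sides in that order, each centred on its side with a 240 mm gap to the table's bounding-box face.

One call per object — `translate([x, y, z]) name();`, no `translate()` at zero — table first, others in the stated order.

table();
translate([304, -577, 0]) stool();
translate([304, 965, 0]) stool();
translate([-511, 194, 0]) stool();
translate([1119, 194, 0]) stool();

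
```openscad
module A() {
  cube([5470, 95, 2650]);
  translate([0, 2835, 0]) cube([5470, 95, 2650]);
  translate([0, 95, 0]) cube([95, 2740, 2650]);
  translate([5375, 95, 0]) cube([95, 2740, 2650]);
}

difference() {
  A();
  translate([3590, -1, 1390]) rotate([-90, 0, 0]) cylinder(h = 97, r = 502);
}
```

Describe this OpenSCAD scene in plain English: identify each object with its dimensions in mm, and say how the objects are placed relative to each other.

A is a box-shaped house frame (walls only): outside footprint 5470×2930 mm, wall height 2650 mm, wall thickness 95 mm. The two y-facing walls run the full x-width; the two x-facing walls fit between the inner faces of the y-facing walls.

The house frame has a circular hole of radius 502 mm through its front wall, centred at (x = 3590, z = 1390).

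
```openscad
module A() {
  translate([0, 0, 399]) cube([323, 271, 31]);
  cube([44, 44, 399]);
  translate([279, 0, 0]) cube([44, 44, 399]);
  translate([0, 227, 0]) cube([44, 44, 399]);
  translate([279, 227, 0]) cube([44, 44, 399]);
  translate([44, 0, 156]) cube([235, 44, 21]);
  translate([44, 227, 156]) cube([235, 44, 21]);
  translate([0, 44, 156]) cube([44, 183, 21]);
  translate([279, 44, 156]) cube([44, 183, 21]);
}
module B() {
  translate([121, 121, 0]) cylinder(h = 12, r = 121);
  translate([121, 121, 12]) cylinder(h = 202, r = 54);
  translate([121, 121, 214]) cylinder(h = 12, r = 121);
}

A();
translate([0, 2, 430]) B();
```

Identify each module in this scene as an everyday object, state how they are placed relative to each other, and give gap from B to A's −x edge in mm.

A is a stool. B is a spool. The spool is on top of the stool. The gap from the spool to the stool's −x edge is 0 mm.

The spool's min-x is at 0; the stool's min-x is 0; gap = 0 mm.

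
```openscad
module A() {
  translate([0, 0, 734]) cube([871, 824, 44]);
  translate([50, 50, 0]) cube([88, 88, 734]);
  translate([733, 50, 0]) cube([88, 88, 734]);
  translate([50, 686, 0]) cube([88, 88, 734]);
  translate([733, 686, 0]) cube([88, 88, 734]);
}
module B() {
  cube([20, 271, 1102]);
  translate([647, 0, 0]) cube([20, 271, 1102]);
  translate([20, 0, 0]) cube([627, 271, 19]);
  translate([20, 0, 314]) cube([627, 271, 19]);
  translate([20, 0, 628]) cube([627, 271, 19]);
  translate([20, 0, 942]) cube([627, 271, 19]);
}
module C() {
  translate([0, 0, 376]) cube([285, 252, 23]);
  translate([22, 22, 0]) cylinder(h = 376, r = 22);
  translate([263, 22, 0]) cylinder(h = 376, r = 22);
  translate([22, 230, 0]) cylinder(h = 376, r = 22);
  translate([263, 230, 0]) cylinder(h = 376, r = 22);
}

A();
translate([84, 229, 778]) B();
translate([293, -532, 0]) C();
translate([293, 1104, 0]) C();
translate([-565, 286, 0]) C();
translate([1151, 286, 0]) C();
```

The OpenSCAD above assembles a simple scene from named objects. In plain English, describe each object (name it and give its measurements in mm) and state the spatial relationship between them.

A is a table with a 871×824 mm rectangular top, 44 mm thick, top surface at z = 778 mm, supported by four 88×88 mm square legs, each inset 50 mm from the nearest pair of top edges, running from the floor.

B is an open bookshelf. Two side panels, each 20 mm thick, 271 mm deep and 1102 mm tall, stand 667 mm apart (outside-to-outside). Between them sit 4 shelves, each 19 mm thick and 271 mm deep, spanning the full gap between the sides. The bottom shelf rests on the floor (its underside at z = 0) and the clear gap between one shelf's top and the next shelf's underside is 295 mm.

C is a simple wooden stool: a rectangular seat 285 mm (x) by 252 mm (y), 23 mm thick, top face at z = 399 mm, on four round legs, each 44 mm in diameter. The legs rest on z = 0, each leg's axis is inset half a diameter from the nearest pair of seat edges (so the leg's bounding box is flush with the corner).

The bookshelf is on top of the table. Four stools sit around the table at the −y, +y, −x, +x sides.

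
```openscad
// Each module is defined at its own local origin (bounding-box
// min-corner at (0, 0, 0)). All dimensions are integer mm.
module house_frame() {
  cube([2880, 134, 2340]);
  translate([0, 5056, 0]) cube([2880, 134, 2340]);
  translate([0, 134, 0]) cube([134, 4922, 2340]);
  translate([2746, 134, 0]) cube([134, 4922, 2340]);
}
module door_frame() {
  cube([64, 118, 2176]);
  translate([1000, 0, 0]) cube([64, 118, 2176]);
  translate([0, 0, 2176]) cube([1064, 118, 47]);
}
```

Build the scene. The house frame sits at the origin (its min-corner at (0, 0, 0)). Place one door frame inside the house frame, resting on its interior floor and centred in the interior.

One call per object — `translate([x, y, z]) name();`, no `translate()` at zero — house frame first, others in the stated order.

house_frame();
translate([908, 2536, 0]) door_frame();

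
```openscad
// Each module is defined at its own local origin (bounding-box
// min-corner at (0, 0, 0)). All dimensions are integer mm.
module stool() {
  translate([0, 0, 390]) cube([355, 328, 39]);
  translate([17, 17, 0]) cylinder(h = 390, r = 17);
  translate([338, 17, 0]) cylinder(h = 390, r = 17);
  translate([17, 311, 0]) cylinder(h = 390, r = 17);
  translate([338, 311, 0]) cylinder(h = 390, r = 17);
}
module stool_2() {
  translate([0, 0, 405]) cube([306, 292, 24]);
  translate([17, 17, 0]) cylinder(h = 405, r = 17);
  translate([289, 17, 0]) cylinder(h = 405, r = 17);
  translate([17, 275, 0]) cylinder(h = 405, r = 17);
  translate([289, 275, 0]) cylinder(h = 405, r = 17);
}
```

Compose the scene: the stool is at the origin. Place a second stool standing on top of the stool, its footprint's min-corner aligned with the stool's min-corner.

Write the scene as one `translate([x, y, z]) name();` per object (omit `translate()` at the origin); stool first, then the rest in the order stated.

stool();
translate([0, 0, 429]) stool_2();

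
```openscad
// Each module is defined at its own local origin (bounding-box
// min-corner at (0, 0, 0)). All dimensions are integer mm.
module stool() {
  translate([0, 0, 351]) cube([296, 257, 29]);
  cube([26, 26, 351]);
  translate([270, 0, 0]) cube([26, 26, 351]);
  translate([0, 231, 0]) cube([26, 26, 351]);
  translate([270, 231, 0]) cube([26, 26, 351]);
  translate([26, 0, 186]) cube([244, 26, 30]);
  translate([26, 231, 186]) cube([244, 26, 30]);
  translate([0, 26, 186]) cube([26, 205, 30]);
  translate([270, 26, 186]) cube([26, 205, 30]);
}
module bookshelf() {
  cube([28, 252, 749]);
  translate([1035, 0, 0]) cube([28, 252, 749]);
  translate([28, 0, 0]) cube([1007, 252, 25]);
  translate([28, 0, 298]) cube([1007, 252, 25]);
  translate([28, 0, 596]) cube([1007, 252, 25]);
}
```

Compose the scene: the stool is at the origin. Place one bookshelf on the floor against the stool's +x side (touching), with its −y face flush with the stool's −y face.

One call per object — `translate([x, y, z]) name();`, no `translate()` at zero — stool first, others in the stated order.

stool();
translate([296, 0, 0]) bookshelf();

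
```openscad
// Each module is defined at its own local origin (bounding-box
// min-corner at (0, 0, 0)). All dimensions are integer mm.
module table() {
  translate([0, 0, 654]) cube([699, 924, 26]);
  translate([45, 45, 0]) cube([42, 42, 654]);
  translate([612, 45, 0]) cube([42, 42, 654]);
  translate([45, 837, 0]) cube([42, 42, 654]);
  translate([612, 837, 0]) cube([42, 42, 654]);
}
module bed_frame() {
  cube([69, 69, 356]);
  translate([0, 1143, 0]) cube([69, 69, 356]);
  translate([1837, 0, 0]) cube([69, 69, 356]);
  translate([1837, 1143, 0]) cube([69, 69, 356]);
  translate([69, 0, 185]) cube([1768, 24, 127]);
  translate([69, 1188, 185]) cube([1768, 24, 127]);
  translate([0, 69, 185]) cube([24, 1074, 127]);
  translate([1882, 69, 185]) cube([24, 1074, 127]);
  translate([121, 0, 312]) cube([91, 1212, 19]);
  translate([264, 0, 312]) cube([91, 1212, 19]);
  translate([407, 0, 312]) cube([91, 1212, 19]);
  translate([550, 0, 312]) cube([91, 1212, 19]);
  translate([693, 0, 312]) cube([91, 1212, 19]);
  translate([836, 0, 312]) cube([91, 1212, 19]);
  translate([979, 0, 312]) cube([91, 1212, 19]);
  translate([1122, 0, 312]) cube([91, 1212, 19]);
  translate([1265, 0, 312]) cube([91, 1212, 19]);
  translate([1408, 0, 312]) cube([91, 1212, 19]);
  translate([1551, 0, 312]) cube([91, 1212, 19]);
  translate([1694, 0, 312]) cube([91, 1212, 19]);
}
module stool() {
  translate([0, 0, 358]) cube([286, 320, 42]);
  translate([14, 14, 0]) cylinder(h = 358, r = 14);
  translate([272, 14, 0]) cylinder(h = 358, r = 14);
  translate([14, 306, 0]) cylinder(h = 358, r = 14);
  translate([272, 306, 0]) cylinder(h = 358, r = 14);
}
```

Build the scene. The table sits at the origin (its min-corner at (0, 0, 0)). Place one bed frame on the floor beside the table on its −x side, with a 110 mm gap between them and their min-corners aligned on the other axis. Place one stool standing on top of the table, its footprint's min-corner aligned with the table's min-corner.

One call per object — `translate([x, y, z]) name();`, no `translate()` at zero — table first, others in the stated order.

table();
translate([-2016, 0, 0]) bed_frame();
translate([0, 0, 680]) stool();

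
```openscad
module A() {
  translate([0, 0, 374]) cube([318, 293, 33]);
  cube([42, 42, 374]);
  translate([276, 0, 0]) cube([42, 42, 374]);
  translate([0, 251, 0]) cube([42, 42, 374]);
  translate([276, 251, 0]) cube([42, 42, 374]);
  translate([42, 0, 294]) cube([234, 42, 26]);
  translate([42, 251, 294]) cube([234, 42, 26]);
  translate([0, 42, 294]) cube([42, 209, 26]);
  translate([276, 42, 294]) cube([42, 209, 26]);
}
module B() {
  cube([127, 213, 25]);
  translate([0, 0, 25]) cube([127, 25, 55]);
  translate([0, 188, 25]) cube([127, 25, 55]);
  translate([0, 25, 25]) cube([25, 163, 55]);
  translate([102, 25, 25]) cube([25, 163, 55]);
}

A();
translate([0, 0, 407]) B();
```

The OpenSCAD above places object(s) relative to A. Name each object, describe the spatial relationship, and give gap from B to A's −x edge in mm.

A is a stool. B is an open box. The open box is on top of the stool. The gap from the open box to the stool's −x edge is 0 mm.

The open box's min-x is at 0; the stool's min-x is 0; gap = 0 mm.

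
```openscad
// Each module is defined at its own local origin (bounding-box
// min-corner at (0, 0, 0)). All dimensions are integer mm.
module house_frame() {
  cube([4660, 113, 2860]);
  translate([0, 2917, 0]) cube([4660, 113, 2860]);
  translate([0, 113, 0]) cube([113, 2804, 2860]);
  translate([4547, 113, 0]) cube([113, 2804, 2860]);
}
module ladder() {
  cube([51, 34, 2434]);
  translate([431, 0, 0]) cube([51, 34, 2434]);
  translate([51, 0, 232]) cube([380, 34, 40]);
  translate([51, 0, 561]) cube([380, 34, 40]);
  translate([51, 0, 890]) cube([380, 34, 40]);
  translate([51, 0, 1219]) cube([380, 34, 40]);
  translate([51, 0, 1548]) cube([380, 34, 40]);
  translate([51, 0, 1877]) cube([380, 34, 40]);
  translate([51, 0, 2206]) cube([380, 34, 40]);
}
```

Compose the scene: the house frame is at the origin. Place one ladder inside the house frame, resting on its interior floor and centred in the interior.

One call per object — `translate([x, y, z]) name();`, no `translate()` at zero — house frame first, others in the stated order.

house_frame();
translate([2089, 1498, 0]) ladder();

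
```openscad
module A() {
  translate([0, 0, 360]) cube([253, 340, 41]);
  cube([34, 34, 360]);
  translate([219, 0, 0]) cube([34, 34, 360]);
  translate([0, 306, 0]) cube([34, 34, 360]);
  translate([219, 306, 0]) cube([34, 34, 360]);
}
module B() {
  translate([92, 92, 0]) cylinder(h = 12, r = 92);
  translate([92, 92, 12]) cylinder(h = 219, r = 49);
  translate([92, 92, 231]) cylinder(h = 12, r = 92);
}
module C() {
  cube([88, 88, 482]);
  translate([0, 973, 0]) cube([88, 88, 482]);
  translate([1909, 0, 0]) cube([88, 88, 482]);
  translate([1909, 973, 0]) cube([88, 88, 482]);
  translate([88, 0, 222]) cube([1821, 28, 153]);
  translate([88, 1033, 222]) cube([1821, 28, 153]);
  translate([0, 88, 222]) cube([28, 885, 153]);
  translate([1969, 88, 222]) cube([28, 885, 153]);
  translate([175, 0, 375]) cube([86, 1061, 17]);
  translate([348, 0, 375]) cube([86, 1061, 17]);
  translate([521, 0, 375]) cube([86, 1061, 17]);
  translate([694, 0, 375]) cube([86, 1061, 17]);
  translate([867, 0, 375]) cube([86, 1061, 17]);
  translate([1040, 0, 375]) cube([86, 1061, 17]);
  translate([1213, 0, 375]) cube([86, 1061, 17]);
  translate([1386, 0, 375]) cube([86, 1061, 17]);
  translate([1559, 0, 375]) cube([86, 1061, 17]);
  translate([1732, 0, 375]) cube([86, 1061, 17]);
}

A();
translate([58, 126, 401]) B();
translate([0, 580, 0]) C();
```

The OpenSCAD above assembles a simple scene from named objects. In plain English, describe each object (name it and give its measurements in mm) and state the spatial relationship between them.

A is a four-legged stool. The seat is a 253×340×41 mm slab whose top surface is at z = 401 mm; four square legs, each 34×34 mm in cross-section, run from the floor (z = 0) to the underside of the seat, each flush with a corner of the seat.

B is a spool: two coaxial disc flanges of radius 92 mm and thickness 12 mm, joined by a core cylinder of radius 49 mm and height 219 mm. The lower flange rests on z = 0 and the three cylinders share a vertical axis.

C is a bed frame 1997 mm long (x) by 1061 mm wide (y). Four 88×88 mm corner posts, 482 mm tall, at the corners of the footprint. Four rails of 28 mm thickness and 153 mm height run between adjacent posts with their undersides at z = 222 mm, their outer faces flush with the outside of the frame (the two x-running rails run between the posts' inner faces; the two y-running rails run between the posts' inner faces). 10 slats, each 86 mm wide (x) and 17 mm thick, lie across the top of the two x-running rails, running the full 1061 mm width of the frame in y; the slats are evenly spaced along x between the inner faces of the end posts with equal gaps (rounded down to the nearest mm) at the −x end and between each pair — any rounding remainder accumulates at the +x end.

The spool is on top of the stool. The bed frame is on the floor beside the stool on its +y side.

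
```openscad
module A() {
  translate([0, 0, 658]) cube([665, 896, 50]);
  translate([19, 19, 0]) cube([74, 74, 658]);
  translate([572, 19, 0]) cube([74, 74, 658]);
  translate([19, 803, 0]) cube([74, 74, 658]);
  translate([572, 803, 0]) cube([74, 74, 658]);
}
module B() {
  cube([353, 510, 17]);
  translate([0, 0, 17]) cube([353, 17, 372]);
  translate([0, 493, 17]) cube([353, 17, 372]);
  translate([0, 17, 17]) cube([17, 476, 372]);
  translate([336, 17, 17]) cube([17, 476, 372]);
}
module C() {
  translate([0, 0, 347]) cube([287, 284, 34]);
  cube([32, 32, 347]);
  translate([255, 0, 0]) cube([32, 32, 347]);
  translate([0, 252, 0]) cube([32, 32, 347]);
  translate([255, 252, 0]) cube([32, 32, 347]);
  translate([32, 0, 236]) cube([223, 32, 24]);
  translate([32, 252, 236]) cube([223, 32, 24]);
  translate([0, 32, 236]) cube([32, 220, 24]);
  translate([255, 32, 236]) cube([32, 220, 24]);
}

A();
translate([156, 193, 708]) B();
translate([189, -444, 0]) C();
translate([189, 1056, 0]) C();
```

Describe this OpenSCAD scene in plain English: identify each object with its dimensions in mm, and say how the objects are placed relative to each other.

A is a rectangular dining table. The top is 665×896×50 mm with its upper surface at z = 708 mm. It stands on four 74×74 mm square legs, each inset 19 mm from the nearest pair of top edges, running from the floor to the underside of the top.

B is an open storage box with external size 353×510×389 mm and wall thickness 17 mm (the base is also 17 mm thick). The base covers the whole footprint; the four walls stand on the base, with the y-facing walls full-width and the x-facing walls fitting between their inner faces.

C is a four-legged stool. The seat is 287×284 mm, 34 mm thick, top at z = 381 mm. It stands on four square legs, each 32×32 mm in cross-section, from z = 0 to the seat underside, each flush with a corner of the seat. Four stretchers, 32 mm wide and 24 mm tall, connect adjacent legs with their undersides at z = 236 mm, each running between the inner faces of the legs it joins and aligned with the legs' outer faces on the other axis.

The open box is on top of the table, centred. Two stools sit around the table at the −y, +y sides.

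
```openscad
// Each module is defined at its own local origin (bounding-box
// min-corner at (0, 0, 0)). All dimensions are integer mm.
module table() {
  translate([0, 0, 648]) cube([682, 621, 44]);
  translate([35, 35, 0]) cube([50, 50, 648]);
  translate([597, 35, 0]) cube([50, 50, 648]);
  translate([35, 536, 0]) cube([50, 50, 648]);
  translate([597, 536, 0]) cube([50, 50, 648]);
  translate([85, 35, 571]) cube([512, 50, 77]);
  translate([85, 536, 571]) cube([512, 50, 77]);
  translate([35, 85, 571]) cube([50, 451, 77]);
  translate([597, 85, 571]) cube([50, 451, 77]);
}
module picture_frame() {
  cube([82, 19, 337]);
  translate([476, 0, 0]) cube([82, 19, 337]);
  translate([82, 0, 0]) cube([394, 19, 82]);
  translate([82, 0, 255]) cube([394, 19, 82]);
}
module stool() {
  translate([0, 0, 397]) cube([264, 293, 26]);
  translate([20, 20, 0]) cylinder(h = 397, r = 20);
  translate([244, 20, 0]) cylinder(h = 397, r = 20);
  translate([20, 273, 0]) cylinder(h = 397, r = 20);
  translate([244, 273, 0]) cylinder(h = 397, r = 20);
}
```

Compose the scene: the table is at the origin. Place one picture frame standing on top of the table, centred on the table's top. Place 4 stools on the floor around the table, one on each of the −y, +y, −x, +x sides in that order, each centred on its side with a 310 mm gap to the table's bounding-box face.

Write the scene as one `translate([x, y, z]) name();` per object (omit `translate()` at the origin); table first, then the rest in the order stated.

table();
translate([62, 301, 692]) picture_frame();
translate([209, -603, 0]) stool();
translate([209, 931, 0]) stool();
translate([-574, 164, 0]) stool();
translate([992, 164, 0]) stool();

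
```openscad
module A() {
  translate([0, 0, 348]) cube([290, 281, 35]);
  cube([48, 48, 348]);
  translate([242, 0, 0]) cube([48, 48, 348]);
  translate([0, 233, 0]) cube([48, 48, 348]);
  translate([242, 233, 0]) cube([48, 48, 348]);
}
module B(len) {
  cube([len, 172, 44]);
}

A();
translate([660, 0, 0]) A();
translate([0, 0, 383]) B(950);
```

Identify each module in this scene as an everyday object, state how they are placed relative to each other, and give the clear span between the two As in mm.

Second stool starts at x = 660; first ends at x = 290; clear span = 660 − 290 = 370 mm.

A is a stool. B is a beam. A beam spans the tops of two stools. The clear span between the two stools is 370 mm.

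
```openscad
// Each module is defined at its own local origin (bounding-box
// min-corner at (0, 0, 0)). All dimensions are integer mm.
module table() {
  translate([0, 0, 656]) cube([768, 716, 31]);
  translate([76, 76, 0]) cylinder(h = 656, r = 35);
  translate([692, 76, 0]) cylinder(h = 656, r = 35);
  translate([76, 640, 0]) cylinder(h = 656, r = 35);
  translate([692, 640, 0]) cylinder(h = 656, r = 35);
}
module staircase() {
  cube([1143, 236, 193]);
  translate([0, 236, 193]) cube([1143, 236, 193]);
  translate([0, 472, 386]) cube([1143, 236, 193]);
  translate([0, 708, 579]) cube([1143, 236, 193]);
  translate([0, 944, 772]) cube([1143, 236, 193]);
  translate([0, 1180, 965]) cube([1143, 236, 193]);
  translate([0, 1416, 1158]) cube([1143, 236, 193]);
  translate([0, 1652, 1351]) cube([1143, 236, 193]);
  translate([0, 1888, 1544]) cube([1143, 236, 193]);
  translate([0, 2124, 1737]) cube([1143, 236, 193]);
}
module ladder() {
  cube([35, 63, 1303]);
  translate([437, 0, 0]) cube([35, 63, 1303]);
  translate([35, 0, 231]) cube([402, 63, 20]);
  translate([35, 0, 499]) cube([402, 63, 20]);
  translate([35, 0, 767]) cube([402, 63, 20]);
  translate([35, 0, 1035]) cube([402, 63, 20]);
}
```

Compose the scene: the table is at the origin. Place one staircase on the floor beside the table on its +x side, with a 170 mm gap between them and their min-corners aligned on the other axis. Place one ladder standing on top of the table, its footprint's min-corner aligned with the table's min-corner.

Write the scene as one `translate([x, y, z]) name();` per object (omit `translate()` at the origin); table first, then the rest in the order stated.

table();
translate([938, 0, 0]) staircase();
translate([0, 0, 687]) ladder();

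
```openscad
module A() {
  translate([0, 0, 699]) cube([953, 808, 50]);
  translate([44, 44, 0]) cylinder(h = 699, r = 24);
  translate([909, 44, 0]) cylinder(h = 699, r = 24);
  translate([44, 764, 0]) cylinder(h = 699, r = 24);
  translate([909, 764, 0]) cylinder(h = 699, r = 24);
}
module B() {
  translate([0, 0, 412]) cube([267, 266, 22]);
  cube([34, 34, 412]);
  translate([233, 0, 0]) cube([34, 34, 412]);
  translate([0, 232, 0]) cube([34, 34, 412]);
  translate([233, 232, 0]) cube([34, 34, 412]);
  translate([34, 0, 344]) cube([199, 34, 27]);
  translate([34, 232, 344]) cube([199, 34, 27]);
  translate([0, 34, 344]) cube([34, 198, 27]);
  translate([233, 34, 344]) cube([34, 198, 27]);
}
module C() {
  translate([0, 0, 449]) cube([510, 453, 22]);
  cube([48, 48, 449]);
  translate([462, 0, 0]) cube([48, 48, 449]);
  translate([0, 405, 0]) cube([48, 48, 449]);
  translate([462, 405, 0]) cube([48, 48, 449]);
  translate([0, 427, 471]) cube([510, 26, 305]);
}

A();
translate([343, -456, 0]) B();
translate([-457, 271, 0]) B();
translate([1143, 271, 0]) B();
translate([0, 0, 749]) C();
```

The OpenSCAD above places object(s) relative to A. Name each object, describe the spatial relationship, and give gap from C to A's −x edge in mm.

A is a table. B is a stool. C is a chair. Three stools sit around the table at the −y, −x, +x sides. The chair is on top of the table. The gap from the chair to the table's −x edge is 0 mm.

The chair's min-x is at 0; the table's min-x is 0; gap = 0 mm.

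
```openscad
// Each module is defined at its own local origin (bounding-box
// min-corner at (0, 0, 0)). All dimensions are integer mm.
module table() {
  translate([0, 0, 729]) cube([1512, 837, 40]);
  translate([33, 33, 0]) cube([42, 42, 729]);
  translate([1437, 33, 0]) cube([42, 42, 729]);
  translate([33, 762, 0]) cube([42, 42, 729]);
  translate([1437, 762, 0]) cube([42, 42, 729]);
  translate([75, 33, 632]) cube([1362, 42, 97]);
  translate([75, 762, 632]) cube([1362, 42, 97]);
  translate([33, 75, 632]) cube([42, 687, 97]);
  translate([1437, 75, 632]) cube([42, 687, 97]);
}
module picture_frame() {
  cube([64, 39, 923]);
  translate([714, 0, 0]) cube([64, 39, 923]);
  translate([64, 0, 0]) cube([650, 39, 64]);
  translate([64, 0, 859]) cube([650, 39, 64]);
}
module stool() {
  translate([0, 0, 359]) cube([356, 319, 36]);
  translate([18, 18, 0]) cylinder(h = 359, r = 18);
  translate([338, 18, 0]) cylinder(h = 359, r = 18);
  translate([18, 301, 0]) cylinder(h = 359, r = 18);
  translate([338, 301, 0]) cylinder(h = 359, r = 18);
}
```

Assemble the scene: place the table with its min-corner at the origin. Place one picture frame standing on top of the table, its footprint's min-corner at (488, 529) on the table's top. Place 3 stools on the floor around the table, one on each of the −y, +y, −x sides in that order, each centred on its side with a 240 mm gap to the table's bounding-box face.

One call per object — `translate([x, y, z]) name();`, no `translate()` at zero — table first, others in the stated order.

table();
translate([488, 529, 769]) picture_frame();
translate([578, -559, 0]) stool();
translate([578, 1077, 0]) stool();
translate([-596, 259, 0]) stool();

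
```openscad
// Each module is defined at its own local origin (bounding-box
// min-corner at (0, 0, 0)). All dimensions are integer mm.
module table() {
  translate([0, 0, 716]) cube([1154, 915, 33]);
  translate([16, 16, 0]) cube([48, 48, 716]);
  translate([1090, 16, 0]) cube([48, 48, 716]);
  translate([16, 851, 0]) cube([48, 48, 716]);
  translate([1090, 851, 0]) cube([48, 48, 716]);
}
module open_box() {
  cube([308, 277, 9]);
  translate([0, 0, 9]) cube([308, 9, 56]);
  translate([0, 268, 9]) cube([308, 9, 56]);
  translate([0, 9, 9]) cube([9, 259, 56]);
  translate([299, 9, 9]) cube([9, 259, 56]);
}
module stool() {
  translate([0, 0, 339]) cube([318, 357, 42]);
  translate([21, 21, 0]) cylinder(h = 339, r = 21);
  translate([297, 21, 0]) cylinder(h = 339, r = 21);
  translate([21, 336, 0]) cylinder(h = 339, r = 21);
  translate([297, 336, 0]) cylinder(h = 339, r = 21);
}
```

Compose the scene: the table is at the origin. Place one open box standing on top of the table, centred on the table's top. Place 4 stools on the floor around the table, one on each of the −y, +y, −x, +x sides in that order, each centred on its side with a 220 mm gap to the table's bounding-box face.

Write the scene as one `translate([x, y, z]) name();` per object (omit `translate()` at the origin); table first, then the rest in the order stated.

table();
translate([423, 319, 749]) open_box();
translate([418, -577, 0]) stool();
translate([418, 1135, 0]) stool();
translate([-538, 279, 0]) stool();
translate([1374, 279, 0]) stool();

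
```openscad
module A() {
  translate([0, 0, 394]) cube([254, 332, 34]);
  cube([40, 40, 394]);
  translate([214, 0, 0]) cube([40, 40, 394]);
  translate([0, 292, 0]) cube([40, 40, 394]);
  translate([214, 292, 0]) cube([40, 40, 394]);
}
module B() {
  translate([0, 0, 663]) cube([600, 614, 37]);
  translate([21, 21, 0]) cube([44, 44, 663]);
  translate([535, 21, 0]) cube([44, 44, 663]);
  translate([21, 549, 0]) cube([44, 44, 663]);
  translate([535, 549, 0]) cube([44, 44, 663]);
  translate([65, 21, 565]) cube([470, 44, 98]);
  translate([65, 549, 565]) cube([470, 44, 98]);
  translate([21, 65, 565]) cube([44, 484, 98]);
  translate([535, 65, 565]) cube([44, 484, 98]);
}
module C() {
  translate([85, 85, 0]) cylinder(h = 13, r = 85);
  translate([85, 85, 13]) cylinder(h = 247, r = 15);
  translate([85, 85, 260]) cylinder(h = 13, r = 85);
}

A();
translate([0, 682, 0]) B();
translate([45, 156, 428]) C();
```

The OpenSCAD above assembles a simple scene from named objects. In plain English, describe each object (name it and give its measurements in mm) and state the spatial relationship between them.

A is a simple wooden stool: a rectangular seat 254 mm (x) by 332 mm (y), 34 mm thick, top face at z = 428 mm, on four square legs, each 40×40 mm in cross-section. The legs rest on z = 0, each flush with a corner of the seat.

B is a table with a 600×614 mm rectangular top, 37 mm thick, top surface at z = 700 mm, supported by four 44×44 mm square legs, each inset 21 mm from the nearest pair of top edges, running from the floor. Four apron rails, 44 mm thick and 98 mm tall, run between adjacent legs with their top edges flush with the underside of the top and their outer faces flush with the legs' outer faces.

C is a spool: two coaxial disc flanges of radius 85 mm and thickness 13 mm, joined by a core cylinder of radius 15 mm and height 247 mm. The lower flange rests on z = 0 and the three cylinders share a vertical axis.

The table is on the floor beside the stool on its +y side. The spool is on top of the stool.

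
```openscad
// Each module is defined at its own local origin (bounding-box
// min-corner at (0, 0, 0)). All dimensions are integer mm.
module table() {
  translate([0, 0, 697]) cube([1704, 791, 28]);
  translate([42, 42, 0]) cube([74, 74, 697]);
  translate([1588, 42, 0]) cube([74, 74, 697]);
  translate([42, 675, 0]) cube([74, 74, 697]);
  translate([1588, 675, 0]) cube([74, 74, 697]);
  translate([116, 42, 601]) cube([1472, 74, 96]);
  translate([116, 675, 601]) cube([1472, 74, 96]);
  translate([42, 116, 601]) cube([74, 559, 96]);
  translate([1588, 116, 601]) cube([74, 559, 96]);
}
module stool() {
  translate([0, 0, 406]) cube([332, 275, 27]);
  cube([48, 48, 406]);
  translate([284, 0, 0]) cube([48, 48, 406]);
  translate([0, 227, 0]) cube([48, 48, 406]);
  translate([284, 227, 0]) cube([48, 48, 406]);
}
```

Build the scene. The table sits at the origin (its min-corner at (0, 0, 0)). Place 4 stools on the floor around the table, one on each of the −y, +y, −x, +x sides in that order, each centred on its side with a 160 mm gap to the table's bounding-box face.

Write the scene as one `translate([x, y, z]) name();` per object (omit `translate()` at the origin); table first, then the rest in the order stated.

table();
translate([686, -435, 0]) stool();
translate([686, 951, 0]) stool();
translate([-492, 258, 0]) stool();
translate([1864, 258, 0]) stool();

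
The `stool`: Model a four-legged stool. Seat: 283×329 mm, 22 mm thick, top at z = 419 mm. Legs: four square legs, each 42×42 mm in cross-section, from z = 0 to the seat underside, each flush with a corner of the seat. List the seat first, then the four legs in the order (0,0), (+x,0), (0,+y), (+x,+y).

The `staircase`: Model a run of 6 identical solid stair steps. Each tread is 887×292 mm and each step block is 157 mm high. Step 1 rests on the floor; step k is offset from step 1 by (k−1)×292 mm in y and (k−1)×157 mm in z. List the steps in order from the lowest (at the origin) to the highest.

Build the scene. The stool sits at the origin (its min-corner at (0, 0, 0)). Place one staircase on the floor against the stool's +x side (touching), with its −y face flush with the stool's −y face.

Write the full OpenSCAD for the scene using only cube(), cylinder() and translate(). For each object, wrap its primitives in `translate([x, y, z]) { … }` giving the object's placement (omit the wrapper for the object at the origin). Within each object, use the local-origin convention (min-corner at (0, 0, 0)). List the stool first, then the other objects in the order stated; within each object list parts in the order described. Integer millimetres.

translate([0, 0, 397]) cube([283, 329, 22]);
cube([42, 42, 397]);
translate([241, 0, 0]) cube([42, 42, 397]);
translate([0, 287, 0]) cube([42, 42, 397]);
translate([241, 287, 0]) cube([42, 42, 397]);
translate([283, 0, 0]) {
  cube([887, 292, 157]);
  translate([0, 292, 157]) cube([887, 292, 157]);
  translate([0, 584, 314]) cube([887, 292, 157]);
  translate([0, 876, 471]) cube([887, 292, 157]);
  translate([0, 1168, 628]) cube([887, 292, 157]);
  translate([0, 1460, 785]) cube([887, 292, 157]);
}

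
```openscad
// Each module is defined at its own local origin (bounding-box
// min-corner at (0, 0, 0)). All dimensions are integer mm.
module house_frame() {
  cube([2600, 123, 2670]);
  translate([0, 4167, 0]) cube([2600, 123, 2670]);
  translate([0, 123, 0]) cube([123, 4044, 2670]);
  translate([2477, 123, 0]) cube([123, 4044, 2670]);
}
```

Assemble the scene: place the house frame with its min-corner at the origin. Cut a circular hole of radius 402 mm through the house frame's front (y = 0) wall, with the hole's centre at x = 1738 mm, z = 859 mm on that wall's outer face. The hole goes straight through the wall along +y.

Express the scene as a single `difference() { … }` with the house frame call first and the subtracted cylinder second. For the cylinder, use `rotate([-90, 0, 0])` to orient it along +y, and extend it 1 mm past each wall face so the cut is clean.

difference() {
  house_frame();
  translate([1738, -1, 859]) rotate([-90, 0, 0]) cylinder(h = 125, r = 402);
}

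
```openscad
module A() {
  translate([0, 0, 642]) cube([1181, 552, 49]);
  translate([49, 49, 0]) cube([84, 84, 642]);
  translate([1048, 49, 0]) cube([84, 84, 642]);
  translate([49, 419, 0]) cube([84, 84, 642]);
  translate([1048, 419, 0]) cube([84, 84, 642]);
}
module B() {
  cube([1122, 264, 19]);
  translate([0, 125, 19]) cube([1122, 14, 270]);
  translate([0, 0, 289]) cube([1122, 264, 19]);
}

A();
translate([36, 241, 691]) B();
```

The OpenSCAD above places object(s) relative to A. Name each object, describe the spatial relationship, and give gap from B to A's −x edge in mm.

A is a table. B is an I-beam. The I-beam is on top of the table. The gap from the I-beam to the table's −x edge is 36 mm.

The I-beam's min-x is at 36; the table's min-x is 0; gap = 36 mm.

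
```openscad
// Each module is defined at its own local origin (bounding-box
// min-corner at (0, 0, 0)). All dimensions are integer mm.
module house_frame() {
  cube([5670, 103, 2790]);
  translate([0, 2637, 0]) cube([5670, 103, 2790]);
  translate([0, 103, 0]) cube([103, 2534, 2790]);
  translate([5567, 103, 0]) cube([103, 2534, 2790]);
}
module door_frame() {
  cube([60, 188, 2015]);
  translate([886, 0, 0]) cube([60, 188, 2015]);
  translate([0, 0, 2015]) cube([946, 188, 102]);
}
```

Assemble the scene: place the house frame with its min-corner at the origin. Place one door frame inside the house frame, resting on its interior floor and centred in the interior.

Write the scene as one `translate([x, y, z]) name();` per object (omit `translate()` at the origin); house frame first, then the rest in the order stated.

house_frame();
translate([2362, 1276, 0]) door_frame();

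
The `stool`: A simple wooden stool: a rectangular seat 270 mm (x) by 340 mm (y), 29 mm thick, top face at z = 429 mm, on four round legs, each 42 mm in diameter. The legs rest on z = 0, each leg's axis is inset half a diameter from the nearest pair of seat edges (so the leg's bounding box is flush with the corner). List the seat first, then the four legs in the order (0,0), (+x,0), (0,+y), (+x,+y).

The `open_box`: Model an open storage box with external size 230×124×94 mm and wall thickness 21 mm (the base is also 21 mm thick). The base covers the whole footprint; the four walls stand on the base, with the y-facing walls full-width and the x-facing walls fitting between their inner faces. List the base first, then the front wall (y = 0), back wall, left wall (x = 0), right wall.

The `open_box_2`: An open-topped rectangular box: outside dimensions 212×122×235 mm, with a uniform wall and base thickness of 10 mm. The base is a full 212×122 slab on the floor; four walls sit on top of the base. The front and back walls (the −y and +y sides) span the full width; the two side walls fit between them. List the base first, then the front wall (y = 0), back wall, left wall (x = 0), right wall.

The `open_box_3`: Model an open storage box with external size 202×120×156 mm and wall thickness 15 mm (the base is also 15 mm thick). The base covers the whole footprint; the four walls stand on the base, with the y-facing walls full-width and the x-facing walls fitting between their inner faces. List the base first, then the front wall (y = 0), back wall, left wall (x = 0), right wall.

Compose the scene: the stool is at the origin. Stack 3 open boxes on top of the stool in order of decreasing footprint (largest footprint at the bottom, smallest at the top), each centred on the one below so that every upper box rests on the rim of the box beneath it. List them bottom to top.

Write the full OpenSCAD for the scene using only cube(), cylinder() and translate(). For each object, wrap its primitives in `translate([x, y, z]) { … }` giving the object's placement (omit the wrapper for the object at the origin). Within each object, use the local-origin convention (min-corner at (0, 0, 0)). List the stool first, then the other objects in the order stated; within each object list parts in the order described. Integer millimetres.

translate([0, 0, 400]) cube([270, 340, 29]);
translate([21, 21, 0]) cylinder(h = 400, r = 21);
translate([249, 21, 0]) cylinder(h = 400, r = 21);
translate([21, 319, 0]) cylinder(h = 400, r = 21);
translate([249, 319, 0]) cylinder(h = 400, r = 21);
translate([20, 108, 429]) {
  cube([230, 124, 21]);
  translate([0, 0, 21]) cube([230, 21, 73]);
  translate([0, 103, 21]) cube([230, 21, 73]);
  translate([0, 21, 21]) cube([21, 82, 73]);
  translate([209, 21, 21]) cube([21, 82, 73]);
}
translate([29, 109, 523]) {
  cube([212, 122, 10]);
  translate([0, 0, 10]) cube([212, 10, 225]);
  translate([0, 112, 10]) cube([212, 10, 225]);
  translate([0, 10, 10]) cube([10, 102, 225]);
  translate([202, 10, 10]) cube([10, 102, 225]);
}
translate([34, 110, 758]) {
  cube([202, 120, 15]);
  translate([0, 0, 15]) cube([202, 15, 141]);
  translate([0, 105, 15]) cube([202, 15, 141]);
  translate([0, 15, 15]) cube([15, 90, 141]);
  translate([187, 15, 15]) cube([15, 90, 141]);
}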